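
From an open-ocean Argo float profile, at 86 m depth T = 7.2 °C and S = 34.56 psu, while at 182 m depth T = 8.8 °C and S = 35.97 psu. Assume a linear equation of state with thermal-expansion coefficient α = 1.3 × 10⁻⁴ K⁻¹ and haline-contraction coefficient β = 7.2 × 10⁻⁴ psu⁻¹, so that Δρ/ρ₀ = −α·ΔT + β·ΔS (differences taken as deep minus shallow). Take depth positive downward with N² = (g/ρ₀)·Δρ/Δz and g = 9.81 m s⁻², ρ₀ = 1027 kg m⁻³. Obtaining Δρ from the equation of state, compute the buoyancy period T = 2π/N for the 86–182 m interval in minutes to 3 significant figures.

11.5 min

ΔT = +1.6 K, ΔS = +1.41 psu (deep − shallow).
Δρ/ρ₀ = −αΔT + βΔS = -2.08 × 10⁻⁴ + 1.0152 × 10⁻³ = 8.072 × 10⁻⁴, so Δρ ≈ 0.8290 kg m⁻³.
N² = (g/ρ₀)·Δρ/Δz = g·(Δρ/ρ₀)/Δz = 9.81 × 8.072 × 10⁻⁴ / 96 = 8.2486 × 10⁻⁵ s⁻².
N = √(8.2486 × 10⁻⁵) = 9.0822 × 10⁻³ rad s⁻¹ → T = 2π/N = 691.81 s = 11.530 min ≈ 11.5 min.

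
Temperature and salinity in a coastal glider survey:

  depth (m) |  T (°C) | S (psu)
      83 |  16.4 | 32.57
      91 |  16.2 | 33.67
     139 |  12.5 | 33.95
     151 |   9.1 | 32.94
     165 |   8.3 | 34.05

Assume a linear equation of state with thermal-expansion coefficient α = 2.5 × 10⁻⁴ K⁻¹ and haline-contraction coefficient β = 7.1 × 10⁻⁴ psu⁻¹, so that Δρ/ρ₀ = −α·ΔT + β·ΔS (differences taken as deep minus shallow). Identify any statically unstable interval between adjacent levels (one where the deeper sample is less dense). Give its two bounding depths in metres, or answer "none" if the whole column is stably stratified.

none

Evaluate Δρ/ρ₀ = −αΔT + βΔS across each adjacent pair:
  83–91 m: −αΔT+βΔS = −(2.5 × 10⁻⁴)(-0.2)+(7.1 × 10⁻⁴)(+1.10) = 8.3 × 10⁻⁴ → stable
  91–139 m: −αΔT+βΔS = −(2.5 × 10⁻⁴)(-3.7)+(7.1 × 10⁻⁴)(+0.28) = 1.1 × 10⁻³ → stable
  139–151 m: −αΔT+βΔS = −(2.5 × 10⁻⁴)(-3.4)+(7.1 × 10⁻⁴)(-1.01) = 1.3 × 10⁻⁴ → stable
  151–165 m: −αΔT+βΔS = −(2.5 × 10⁻⁴)(-0.8)+(7.1 × 10⁻⁴)(+1.11) = 9.9 × 10⁻⁴ → stable
Every interval has Δρ > 0: the column is stably stratified throughout.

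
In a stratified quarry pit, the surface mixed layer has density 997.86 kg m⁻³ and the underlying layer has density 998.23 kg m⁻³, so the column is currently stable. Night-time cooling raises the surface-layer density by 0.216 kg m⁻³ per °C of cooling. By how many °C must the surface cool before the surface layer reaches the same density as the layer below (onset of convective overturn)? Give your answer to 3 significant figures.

1.71 °C

Density deficit of the surface layer: 998.23 − 997.86 = 0.37 kg m⁻³.
Required change = 0.37 / 0.216 = 1.71 °C.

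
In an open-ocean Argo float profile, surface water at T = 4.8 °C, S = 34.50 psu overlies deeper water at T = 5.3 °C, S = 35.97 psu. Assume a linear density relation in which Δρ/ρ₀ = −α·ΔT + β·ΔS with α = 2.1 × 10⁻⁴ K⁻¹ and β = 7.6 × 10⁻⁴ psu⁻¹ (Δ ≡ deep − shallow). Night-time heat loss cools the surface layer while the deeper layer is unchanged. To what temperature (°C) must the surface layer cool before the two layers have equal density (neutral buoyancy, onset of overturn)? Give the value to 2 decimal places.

-0.02 °C

Neutral buoyancy requires Δρ = 0, i.e. −α(T_deep − T_surf′) + β(S_deep − S_surf) = 0.
T_surf′ = T_deep − (β/α)·ΔS = 5.3 − (7.6 × 10⁻⁴/2.1 × 10⁻⁴)·(+1.47) = -0.0200 °C.
Cooling required: 4.8 − (-0.0200) = 4.8200 °C.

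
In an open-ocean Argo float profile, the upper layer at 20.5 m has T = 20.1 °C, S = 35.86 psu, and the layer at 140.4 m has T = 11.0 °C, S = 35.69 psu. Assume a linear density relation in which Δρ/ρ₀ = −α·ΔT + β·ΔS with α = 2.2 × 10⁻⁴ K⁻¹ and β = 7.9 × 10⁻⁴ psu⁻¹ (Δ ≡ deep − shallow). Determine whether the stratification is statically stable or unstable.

ΔT = 11.0 − 20.1 = -9.1 K and ΔS = 35.69 − 35.86 = -0.17 psu (deep − shallow).
−αΔT = 2.002 × 10⁻³; βΔS = -1.343 × 10⁻⁴; sum Δρ/ρ₀ = 1.8677 × 10⁻³.
Δρ/ρ₀ > 0, so Δρ > 0: deeper water is denser → statically stable.

stable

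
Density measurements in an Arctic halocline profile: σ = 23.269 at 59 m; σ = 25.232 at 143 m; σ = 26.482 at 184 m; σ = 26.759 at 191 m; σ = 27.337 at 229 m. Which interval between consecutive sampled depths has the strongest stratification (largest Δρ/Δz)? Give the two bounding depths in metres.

184–191 m

Compute the density gradient over each adjacent pair:
  59–143 m: Δρ/Δz = 1.963/84 = 0.023 kg m⁻⁴
  143–184 m: Δρ/Δz = 1.250/41 = 0.030 kg m⁻⁴
  184–191 m: Δρ/Δz = 0.277/7 = 0.040 kg m⁻⁴
  191–229 m: Δρ/Δz = 0.578/38 = 0.015 kg m⁻⁴
The largest gradient is in the 184–191 m interval — the pycnocline.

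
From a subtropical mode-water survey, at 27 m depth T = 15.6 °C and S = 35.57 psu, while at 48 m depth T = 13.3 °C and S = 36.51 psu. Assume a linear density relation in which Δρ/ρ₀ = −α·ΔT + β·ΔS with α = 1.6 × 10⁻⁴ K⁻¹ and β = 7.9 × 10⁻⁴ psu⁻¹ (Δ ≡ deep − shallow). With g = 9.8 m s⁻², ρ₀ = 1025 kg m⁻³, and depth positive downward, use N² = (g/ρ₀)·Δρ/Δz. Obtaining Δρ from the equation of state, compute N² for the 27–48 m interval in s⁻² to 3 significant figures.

ΔT = -2.3 K, ΔS = +0.94 psu (deep − shallow).
Δρ/ρ₀ = −αΔT + βΔS = 3.68 × 10⁻⁴ + 7.426 × 10⁻⁴ = 1.1106 × 10⁻³, so Δρ ≈ 1.138 kg m⁻³.
N² = (g/ρ₀)·Δρ/Δz = g·(Δρ/ρ₀)/Δz = 9.8 × 1.1106 × 10⁻³ / 21 = 5.1828 × 10⁻⁴ s⁻² ≈ 5.18 × 10⁻⁴ s⁻².

5.18 × 10⁻⁴ s⁻²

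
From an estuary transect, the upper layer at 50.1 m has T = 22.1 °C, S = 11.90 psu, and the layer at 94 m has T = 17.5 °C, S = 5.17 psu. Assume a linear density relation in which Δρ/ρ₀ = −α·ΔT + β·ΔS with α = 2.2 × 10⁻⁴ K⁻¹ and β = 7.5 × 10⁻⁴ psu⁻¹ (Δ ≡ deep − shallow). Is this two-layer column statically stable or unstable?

ΔT = 17.5 − 22.1 = -4.6 K and ΔS = 5.17 − 11.90 = -6.73 psu (deep − shallow).
−αΔT = 1.012 × 10⁻³; βΔS = -5.0475 × 10⁻³; sum Δρ/ρ₀ = -4.0355 × 10⁻³.
Δρ/ρ₀ < 0, so Δρ < 0: deeper water is lighter → statically unstable; the column would overturn.

unstable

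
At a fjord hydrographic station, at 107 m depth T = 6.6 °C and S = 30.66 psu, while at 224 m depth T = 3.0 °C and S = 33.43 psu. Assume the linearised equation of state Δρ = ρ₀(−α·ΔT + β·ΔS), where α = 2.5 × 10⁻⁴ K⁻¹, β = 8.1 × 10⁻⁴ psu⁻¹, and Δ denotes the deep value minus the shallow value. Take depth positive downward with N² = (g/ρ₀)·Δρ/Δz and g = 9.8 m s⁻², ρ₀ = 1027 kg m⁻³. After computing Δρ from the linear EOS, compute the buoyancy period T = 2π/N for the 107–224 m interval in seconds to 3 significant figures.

ΔT = -3.6 K, ΔS = +2.77 psu (deep − shallow).
Δρ/ρ₀ = −αΔT + βΔS = 9.00 × 10⁻⁴ + 2.2437 × 10⁻³ = 3.1437 × 10⁻³, so Δρ ≈ 3.229 kg m⁻³.
N² = (g/ρ₀)·Δρ/Δz = g·(Δρ/ρ₀)/Δz = 9.8 × 3.1437 × 10⁻³ / 117 = 2.6332 × 10⁻⁴ s⁻².
N = √(2.6332 × 10⁻⁴) = 0.016227 rad s⁻¹ → T = 2π/N = 387.21 s ≈ 387 s.

387 s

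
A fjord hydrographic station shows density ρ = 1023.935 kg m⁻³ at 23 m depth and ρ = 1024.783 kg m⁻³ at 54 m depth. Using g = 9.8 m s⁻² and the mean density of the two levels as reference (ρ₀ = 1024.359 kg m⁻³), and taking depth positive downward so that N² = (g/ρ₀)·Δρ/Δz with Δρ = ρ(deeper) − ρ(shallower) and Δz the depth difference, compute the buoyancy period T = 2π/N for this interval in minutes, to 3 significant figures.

6.47 min

Δρ = 1024.783 − 1023.935 = 0.848 kg m⁻³ over Δz = 54 − 23 = 31 m.
N² = (9.8/1024.359) × (0.848/31) = 2.6170 × 10⁻⁴ s⁻².
N = √(2.6170 × 10⁻⁴) = 0.016177 rad s⁻¹, so T = 2π/N = 388.40 s = 6.4733 min ≈ 6.47 min.
A positive N² confirms static stability across the interval.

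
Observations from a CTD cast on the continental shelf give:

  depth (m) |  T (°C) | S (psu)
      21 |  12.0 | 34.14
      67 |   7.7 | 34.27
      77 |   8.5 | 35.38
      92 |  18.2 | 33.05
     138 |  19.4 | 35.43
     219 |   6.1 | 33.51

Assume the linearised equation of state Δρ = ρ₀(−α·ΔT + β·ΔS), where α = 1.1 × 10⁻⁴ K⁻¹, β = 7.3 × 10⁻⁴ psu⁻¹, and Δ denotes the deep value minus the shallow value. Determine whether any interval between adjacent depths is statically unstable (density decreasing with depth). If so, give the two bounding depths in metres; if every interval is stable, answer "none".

77–92 m

Evaluate Δρ/ρ₀ = −αΔT + βΔS across each adjacent pair:
  21–67 m: −αΔT+βΔS = −(1.1 × 10⁻⁴)(-4.3)+(7.3 × 10⁻⁴)(+0.13) = 5.7 × 10⁻⁴ → stable
  67–77 m: −αΔT+βΔS = −(1.1 × 10⁻⁴)(+0.8)+(7.3 × 10⁻⁴)(+1.11) = 7.2 × 10⁻⁴ → stable
  77–92 m: −αΔT+βΔS = −(1.1 × 10⁻⁴)(+9.7)+(7.3 × 10⁻⁴)(-2.33) = -2.8 × 10⁻³ → UNSTABLE
  92–138 m: −αΔT+βΔS = −(1.1 × 10⁻⁴)(+1.2)+(7.3 × 10⁻⁴)(+2.38) = 1.6 × 10⁻³ → stable
  138–219 m: −αΔT+βΔS = −(1.1 × 10⁻⁴)(-13.3)+(7.3 × 10⁻⁴)(-1.92) = 6.1 × 10⁻⁵ → stable
The 77–92 m interval has Δρ < 0: lighter water underlies denser water.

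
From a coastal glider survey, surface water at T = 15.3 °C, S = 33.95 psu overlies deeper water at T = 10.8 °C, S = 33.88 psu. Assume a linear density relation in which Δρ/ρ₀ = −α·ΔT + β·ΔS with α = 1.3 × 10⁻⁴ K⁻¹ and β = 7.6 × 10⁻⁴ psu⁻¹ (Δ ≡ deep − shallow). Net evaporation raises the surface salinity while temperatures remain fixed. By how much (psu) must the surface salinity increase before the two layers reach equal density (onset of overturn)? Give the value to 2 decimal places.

Neutral buoyancy requires −α(T_deep − T_surf) + β(S_deep − S_surf′) = 0.
S_surf′ = S_deep − (α/β)·ΔT = 33.88 − (1.3 × 10⁻⁴/7.6 × 10⁻⁴)·(-4.5) = 34.6497 psu.
Increase required: 34.6497 − 33.95 = 0.6997 psu.

0.70 psu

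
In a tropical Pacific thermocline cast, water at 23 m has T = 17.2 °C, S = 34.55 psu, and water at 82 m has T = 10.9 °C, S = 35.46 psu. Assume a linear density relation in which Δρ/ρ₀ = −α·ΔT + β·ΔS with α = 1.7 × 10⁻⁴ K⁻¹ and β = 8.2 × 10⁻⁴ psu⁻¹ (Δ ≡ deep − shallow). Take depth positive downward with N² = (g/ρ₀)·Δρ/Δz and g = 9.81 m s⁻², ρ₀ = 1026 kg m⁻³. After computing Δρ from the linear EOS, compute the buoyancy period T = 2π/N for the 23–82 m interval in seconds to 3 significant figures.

361 s

ΔT = -6.3 K, ΔS = +0.91 psu (deep − shallow).
Δρ/ρ₀ = −αΔT + βΔS = 1.071 × 10⁻³ + 7.462 × 10⁻⁴ = 1.8172 × 10⁻³, so Δρ ≈ 1.864 kg m⁻³.
N² = (g/ρ₀)·Δρ/Δz = g·(Δρ/ρ₀)/Δz = 9.81 × 1.8172 × 10⁻³ / 59 = 3.0215 × 10⁻⁴ s⁻².
N = √(3.0215 × 10⁻⁴) = 0.017382 rad s⁻¹ → T = 2π/N = 361.48 s ≈ 361 s.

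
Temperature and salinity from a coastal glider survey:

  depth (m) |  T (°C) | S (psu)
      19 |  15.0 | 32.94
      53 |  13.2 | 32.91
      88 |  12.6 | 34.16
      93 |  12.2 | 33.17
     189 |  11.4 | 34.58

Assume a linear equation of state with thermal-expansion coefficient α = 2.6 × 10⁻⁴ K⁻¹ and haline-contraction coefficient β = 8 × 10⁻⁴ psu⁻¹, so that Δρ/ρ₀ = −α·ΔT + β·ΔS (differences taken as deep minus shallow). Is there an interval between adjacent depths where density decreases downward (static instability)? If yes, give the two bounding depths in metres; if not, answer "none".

Evaluate Δρ/ρ₀ = −αΔT + βΔS across each adjacent pair:
  19–53 m: −αΔT+βΔS = −(2.6 × 10⁻⁴)(-1.8)+(8 × 10⁻⁴)(-0.03) = 4.4 × 10⁻⁴ → stable
  53–88 m: −αΔT+βΔS = −(2.6 × 10⁻⁴)(-0.6)+(8 × 10⁻⁴)(+1.25) = 1.2 × 10⁻³ → stable
  88–93 m: −αΔT+βΔS = −(2.6 × 10⁻⁴)(-0.4)+(8 × 10⁻⁴)(-0.99) = -6.9 × 10⁻⁴ → UNSTABLE
  93–189 m: −αΔT+βΔS = −(2.6 × 10⁻⁴)(-0.8)+(8 × 10⁻⁴)(+1.41) = 1.3 × 10⁻³ → stable
The 88–93 m interval has Δρ < 0: lighter water underlies denser water.

88–93 m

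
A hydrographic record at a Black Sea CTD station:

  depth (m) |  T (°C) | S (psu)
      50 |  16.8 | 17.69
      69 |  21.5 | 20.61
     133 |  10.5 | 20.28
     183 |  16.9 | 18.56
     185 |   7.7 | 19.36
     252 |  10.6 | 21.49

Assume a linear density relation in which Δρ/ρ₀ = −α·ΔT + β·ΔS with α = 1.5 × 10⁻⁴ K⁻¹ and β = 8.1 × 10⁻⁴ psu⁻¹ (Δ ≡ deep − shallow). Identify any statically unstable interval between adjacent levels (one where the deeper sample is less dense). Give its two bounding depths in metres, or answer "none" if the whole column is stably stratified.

133–183 m

Evaluate Δρ/ρ₀ = −αΔT + βΔS across each adjacent pair:
  50–69 m: −αΔT+βΔS = −(1.5 × 10⁻⁴)(+4.7)+(8.1 × 10⁻⁴)(+2.92) = 1.7 × 10⁻³ → stable
  69–133 m: −αΔT+βΔS = −(1.5 × 10⁻⁴)(-11.0)+(8.1 × 10⁻⁴)(-0.33) = 1.4 × 10⁻³ → stable
  133–183 m: −αΔT+βΔS = −(1.5 × 10⁻⁴)(+6.4)+(8.1 × 10⁻⁴)(-1.72) = -2.4 × 10⁻³ → UNSTABLE
  183–185 m: −αΔT+βΔS = −(1.5 × 10⁻⁴)(-9.2)+(8.1 × 10⁻⁴)(+0.80) = 2.0 × 10⁻³ → stable
  185–252 m: −αΔT+βΔS = −(1.5 × 10⁻⁴)(+2.9)+(8.1 × 10⁻⁴)(+2.13) = 1.3 × 10⁻³ → stable
The 133–183 m interval has Δρ < 0: lighter water underlies denser water.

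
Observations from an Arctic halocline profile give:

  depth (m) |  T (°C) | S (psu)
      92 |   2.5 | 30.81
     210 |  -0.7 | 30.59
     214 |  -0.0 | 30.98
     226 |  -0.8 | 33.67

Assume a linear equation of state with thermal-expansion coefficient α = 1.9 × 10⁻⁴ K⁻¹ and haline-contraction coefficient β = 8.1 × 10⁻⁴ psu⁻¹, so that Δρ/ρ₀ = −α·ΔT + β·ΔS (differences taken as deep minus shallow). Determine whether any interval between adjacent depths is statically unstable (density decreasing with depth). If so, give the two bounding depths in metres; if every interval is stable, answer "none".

none

Evaluate Δρ/ρ₀ = −αΔT + βΔS across each adjacent pair:
  92–210 m: −αΔT+βΔS = −(1.9 × 10⁻⁴)(-3.2)+(8.1 × 10⁻⁴)(-0.22) = 4.3 × 10⁻⁴ → stable
  210–214 m: −αΔT+βΔS = −(1.9 × 10⁻⁴)(+0.7)+(8.1 × 10⁻⁴)(+0.39) = 1.8 × 10⁻⁴ → stable
  214–226 m: −αΔT+βΔS = −(1.9 × 10⁻⁴)(-0.8)+(8.1 × 10⁻⁴)(+2.69) = 2.3 × 10⁻³ → stable
Every interval has Δρ > 0: the column is stably stratified throughout.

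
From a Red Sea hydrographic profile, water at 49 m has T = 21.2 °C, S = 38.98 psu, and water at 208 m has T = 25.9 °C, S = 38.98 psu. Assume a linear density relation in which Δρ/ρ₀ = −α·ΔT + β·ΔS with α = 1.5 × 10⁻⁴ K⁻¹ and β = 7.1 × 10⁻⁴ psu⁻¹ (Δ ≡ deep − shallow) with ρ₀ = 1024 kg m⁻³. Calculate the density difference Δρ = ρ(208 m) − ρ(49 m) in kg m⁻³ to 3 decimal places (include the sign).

-0.722 kg m⁻³

ΔT = +4.7 K, ΔS = +0.00 psu (deep − shallow).
Δρ/ρ₀ = −(1.5 × 10⁻⁴)(+4.7) + (7.1 × 10⁻⁴)(+0.00) = -7.05 × 10⁻⁴.
Δρ = 1024 × (-7.05 × 10⁻⁴) = -0.722 kg m⁻³.
Negative Δρ: lighter below, statically unstable.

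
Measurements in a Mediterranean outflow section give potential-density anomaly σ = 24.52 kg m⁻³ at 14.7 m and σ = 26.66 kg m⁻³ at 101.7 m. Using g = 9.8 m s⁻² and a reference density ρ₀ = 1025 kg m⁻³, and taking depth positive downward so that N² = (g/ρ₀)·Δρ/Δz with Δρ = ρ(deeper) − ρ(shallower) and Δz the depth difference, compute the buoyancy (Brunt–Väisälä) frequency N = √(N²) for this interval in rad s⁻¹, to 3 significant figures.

0.0153 rad s⁻¹

Δρ = 1026.66 − 1024.52 = 2.14 kg m⁻³ over Δz = 101.7 − 14.7 = 87 m.
N² = (9.8/1025) × (2.14/87) = 2.3518 × 10⁻⁴ s⁻².
N = √(2.3518 × 10⁻⁴) = 0.015336 rad s⁻¹ ≈ 0.0153 rad s⁻¹.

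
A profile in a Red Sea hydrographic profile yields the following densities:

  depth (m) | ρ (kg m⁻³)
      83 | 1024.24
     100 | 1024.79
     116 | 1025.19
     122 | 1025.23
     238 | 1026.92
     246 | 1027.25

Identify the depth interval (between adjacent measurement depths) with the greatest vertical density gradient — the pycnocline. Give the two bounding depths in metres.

238–246 m

Compute the density gradient over each adjacent pair:
  83–100 m: Δρ/Δz = 0.55/17 = 0.032 kg m⁻⁴
  100–116 m: Δρ/Δz = 0.40/16 = 0.025 kg m⁻⁴
  116–122 m: Δρ/Δz = 0.04/6 = 6.7 × 10⁻³ kg m⁻⁴
  122–238 m: Δρ/Δz = 1.69/116 = 0.015 kg m⁻⁴
  238–246 m: Δρ/Δz = 0.33/8 = 0.041 kg m⁻⁴
The largest gradient is in the 238–246 m interval — the pycnocline.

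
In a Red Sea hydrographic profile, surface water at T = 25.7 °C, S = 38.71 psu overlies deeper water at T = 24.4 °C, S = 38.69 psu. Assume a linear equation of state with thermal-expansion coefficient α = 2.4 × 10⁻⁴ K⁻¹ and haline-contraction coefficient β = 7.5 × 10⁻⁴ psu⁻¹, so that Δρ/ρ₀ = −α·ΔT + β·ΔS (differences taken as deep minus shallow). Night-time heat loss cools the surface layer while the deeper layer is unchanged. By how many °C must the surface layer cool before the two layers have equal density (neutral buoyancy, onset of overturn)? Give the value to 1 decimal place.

1.2 °C

Neutral buoyancy requires Δρ = 0, i.e. −α(T_deep − T_surf′) + β(S_deep − S_surf) = 0.
T_surf′ = T_deep − (β/α)·ΔS = 24.4 − (7.5 × 10⁻⁴/2.4 × 10⁻⁴)·(-0.02) = 24.462 °C.
Cooling required: 25.7 − (24.462) = 1.238 °C.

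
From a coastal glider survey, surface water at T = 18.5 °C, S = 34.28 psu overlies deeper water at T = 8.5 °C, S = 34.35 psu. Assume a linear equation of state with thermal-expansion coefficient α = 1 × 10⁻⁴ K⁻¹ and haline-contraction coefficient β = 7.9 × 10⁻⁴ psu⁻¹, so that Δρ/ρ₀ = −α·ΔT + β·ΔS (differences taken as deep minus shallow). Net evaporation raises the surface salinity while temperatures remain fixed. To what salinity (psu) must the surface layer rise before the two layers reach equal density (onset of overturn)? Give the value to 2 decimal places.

35.62 psu

Neutral buoyancy requires −α(T_deep − T_surf) + β(S_deep − S_surf′) = 0.
S_surf′ = S_deep − (α/β)·ΔT = 34.35 − (1 × 10⁻⁴/7.9 × 10⁻⁴)·(-10.0) = 35.6158 psu.
Increase required: 35.6158 − 34.28 = 1.3358 psu.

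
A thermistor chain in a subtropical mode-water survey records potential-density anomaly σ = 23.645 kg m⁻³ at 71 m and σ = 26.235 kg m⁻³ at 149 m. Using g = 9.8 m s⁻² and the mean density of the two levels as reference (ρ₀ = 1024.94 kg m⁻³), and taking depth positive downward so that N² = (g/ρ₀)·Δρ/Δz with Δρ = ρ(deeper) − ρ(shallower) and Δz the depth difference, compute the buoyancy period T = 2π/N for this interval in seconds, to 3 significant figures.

353 s

Δρ = 1026.235 − 1023.645 = 2.590 kg m⁻³ over Δz = 149 − 71 = 78 m.
N² = (9.8/1024.94) × (2.590/78) = 3.1749 × 10⁻⁴ s⁻².
N = √(3.1749 × 10⁻⁴) = 0.017818 rad s⁻¹, so T = 2π/N = 352.63 s ≈ 353 s.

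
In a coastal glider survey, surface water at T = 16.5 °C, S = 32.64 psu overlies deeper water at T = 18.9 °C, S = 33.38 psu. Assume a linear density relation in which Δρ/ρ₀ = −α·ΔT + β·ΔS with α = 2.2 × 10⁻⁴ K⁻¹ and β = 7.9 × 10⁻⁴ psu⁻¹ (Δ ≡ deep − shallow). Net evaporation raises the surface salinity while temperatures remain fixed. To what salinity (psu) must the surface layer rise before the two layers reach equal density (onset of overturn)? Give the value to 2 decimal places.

32.71 psu

Neutral buoyancy requires −α(T_deep − T_surf) + β(S_deep − S_surf′) = 0.
S_surf′ = S_deep − (α/β)·ΔT = 33.38 − (2.2 × 10⁻⁴/7.9 × 10⁻⁴)·(+2.4) = 32.7116 psu.
Increase required: 32.7116 − 32.64 = 0.0716 psu.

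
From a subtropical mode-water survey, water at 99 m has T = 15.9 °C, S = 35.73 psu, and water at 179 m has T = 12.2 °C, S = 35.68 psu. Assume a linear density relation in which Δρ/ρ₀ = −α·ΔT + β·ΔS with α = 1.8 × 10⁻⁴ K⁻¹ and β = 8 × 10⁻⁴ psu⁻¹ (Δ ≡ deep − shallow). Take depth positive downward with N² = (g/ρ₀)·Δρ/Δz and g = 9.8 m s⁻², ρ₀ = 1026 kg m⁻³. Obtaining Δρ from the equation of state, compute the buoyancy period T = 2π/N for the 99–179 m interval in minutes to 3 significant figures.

12.0 min

ΔT = -3.7 K, ΔS = -0.05 psu (deep − shallow).
Δρ/ρ₀ = −αΔT + βΔS = 6.66 × 10⁻⁴ − 4.00 × 10⁻⁵ = 6.26 × 10⁻⁴, so Δρ ≈ 0.6423 kg m⁻³.
N² = (g/ρ₀)·Δρ/Δz = g·(Δρ/ρ₀)/Δz = 9.8 × 6.26 × 10⁻⁴ / 80 = 7.6685 × 10⁻⁵ s⁻².
N = √(7.6685 × 10⁻⁵) = 8.7570 × 10⁻³ rad s⁻¹ → T = 2π/N = 717.50 s = 11.958 min ≈ 12.0 min.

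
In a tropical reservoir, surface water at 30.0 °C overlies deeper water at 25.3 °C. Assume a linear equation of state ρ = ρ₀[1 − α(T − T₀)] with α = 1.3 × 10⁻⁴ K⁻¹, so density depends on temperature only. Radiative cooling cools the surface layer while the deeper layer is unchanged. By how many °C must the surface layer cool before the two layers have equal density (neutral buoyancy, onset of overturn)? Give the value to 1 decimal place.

With temperature the only control, equal density requires T_surf′ = T_deep.
T_surf′ = 25.3 °C.
Cooling required: 30.0 − 25.3 = 4.7 °C.

4.7 °C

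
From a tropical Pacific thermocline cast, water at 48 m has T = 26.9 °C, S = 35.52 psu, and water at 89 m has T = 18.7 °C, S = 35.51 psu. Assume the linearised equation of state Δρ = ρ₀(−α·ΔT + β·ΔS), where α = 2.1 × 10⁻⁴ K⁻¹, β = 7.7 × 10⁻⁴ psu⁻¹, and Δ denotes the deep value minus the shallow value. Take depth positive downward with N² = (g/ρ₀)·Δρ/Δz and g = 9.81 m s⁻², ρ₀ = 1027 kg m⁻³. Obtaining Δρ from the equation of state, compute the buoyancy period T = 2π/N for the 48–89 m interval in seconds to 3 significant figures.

310 s

ΔT = -8.2 K, ΔS = -0.01 psu (deep − shallow).
Δρ/ρ₀ = −αΔT + βΔS = 1.722 × 10⁻³ − 7.70 × 10⁻⁶ = 1.7143 × 10⁻³, so Δρ ≈ 1.761 kg m⁻³.
N² = (g/ρ₀)·Δρ/Δz = g·(Δρ/ρ₀)/Δz = 9.81 × 1.7143 × 10⁻³ / 41 = 4.1018 × 10⁻⁴ s⁻².
N = √(4.1018 × 10⁻⁴) = 0.020253 rad s⁻¹ → T = 2π/N = 310.23 s ≈ 310 s.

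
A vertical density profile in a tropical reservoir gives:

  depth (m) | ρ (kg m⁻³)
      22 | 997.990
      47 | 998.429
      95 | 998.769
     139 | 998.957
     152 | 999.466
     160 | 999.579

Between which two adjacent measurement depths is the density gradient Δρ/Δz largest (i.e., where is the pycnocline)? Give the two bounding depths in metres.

Compute the density gradient over each adjacent pair:
  22–47 m: Δρ/Δz = 0.439/25 = 0.018 kg m⁻⁴
  47–95 m: Δρ/Δz = 0.340/48 = 7.1 × 10⁻³ kg m⁻⁴
  95–139 m: Δρ/Δz = 0.188/44 = 4.3 × 10⁻³ kg m⁻⁴
  139–152 m: Δρ/Δz = 0.509/13 = 0.039 kg m⁻⁴
  152–160 m: Δρ/Δz = 0.113/8 = 0.014 kg m⁻⁴
The largest gradient is in the 139–152 m interval — the pycnocline.

139–152 m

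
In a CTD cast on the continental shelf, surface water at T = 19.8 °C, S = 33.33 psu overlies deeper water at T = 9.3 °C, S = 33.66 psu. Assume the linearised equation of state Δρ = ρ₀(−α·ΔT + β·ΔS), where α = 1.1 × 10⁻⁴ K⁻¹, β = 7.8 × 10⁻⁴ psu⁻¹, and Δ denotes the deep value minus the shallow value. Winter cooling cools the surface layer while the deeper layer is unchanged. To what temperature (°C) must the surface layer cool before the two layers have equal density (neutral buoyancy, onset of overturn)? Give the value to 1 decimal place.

7.0 °C

Neutral buoyancy requires Δρ = 0, i.e. −α(T_deep − T_surf′) + β(S_deep − S_surf) = 0.
T_surf′ = T_deep − (β/α)·ΔS = 9.3 − (7.8 × 10⁻⁴/1.1 × 10⁻⁴)·(+0.33) = 6.960 °C.
Cooling required: 19.8 − (6.960) = 12.840 °C.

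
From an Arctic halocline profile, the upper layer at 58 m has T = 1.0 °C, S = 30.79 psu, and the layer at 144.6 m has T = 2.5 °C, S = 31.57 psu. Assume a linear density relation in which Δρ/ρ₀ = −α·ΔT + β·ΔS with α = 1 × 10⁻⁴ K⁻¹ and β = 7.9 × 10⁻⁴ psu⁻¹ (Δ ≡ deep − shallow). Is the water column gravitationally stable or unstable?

ΔT = 2.5 − 1.0 = +1.5 K and ΔS = 31.57 − 30.79 = +0.78 psu (deep − shallow).
−αΔT = -1.50 × 10⁻⁴; βΔS = 6.162 × 10⁻⁴; sum Δρ/ρ₀ = 4.662 × 10⁻⁴.
Δρ/ρ₀ > 0, so Δρ > 0: deeper water is denser → statically stable.

stable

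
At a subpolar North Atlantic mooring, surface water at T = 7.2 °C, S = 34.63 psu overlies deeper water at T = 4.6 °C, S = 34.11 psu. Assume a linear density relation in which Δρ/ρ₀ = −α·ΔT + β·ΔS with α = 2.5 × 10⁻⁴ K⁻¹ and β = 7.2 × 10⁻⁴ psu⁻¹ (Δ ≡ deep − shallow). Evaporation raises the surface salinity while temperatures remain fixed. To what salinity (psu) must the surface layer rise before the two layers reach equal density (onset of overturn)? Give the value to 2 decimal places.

Neutral buoyancy requires −α(T_deep − T_surf) + β(S_deep − S_surf′) = 0.
S_surf′ = S_deep − (α/β)·ΔT = 34.11 − (2.5 × 10⁻⁴/7.2 × 10⁻⁴)·(-2.6) = 35.0128 psu.
Increase required: 35.0128 − 34.63 = 0.3828 psu.

35.01 psu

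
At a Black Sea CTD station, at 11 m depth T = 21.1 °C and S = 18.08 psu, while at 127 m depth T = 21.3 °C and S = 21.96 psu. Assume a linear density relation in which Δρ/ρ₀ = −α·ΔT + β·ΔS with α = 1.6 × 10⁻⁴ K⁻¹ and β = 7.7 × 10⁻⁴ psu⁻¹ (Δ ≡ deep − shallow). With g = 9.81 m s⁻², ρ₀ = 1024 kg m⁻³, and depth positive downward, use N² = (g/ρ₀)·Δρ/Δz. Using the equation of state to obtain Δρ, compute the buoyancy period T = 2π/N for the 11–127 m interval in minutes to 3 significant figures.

6.62 min

ΔT = +0.2 K, ΔS = +3.88 psu (deep − shallow).
Δρ/ρ₀ = −αΔT + βΔS = -3.20 × 10⁻⁵ + 2.9876 × 10⁻³ = 2.9556 × 10⁻³, so Δρ ≈ 3.027 kg m⁻³.
N² = (g/ρ₀)·Δρ/Δz = g·(Δρ/ρ₀)/Δz = 9.81 × 2.9556 × 10⁻³ / 116 = 2.4995 × 10⁻⁴ s⁻².
N = √(2.4995 × 10⁻⁴) = 0.015810 rad s⁻¹ → T = 2π/N = 397.42 s = 6.6237 min ≈ 6.62 min.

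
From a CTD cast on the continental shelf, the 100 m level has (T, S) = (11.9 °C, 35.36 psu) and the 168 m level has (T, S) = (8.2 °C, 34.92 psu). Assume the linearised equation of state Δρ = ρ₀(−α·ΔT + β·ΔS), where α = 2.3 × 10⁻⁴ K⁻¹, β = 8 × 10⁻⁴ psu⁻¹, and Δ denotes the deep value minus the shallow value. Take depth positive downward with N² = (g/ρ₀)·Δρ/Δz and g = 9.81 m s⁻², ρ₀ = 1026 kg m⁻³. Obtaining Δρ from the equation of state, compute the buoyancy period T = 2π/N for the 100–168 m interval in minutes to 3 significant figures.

ΔT = -3.7 K, ΔS = -0.44 psu (deep − shallow).
Δρ/ρ₀ = −αΔT + βΔS = 8.51 × 10⁻⁴ − 3.52 × 10⁻⁴ = 4.99 × 10⁻⁴, so Δρ ≈ 0.5120 kg m⁻³.
N² = (g/ρ₀)·Δρ/Δz = g·(Δρ/ρ₀)/Δz = 9.81 × 4.99 × 10⁻⁴ / 68 = 7.1988 × 10⁻⁵ s⁻².
N = √(7.1988 × 10⁻⁵) = 8.4846 × 10⁻³ rad s⁻¹ → T = 2π/N = 740.54 s = 12.342 min ≈ 12.3 min.

12.3 min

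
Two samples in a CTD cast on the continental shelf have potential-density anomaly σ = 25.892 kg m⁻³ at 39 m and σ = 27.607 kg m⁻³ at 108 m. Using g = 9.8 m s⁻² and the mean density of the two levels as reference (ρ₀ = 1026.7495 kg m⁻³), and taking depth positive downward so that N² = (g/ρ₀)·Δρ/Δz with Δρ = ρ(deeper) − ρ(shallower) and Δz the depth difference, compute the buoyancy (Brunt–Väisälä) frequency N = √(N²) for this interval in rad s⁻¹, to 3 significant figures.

0.0154 rad s⁻¹

Δρ = 1027.607 − 1025.892 = 1.715 kg m⁻³ over Δz = 108 − 39 = 69 m.
N² = (9.8/1026.7495) × (1.715/69) = 2.3723 × 10⁻⁴ s⁻².
N = √(2.3723 × 10⁻⁴) = 0.015402 rad s⁻¹ ≈ 0.0154 rad s⁻¹.
Since Δρ > 0 the layer is stably stratified.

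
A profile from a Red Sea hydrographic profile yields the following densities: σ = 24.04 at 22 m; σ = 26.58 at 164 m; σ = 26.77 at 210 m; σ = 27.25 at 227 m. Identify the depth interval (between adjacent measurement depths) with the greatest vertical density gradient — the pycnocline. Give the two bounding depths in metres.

210–227 m

Compute the density gradient over each adjacent pair:
  22–164 m: Δρ/Δz = 2.54/142 = 0.018 kg m⁻⁴
  164–210 m: Δρ/Δz = 0.19/46 = 4.1 × 10⁻³ kg m⁻⁴
  210–227 m: Δρ/Δz = 0.48/17 = 0.028 kg m⁻⁴
The largest gradient is in the 210–227 m interval — the pycnocline.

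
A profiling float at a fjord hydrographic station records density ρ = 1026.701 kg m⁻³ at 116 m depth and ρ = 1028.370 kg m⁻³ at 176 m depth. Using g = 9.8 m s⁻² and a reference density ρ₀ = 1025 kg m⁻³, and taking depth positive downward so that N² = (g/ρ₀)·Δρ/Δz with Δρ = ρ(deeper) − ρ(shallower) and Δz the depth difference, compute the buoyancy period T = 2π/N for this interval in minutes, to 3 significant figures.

Δρ = 1028.370 − 1026.701 = 1.669 kg m⁻³ over Δz = 176 − 116 = 60 m.
N² = (9.8/1025) × (1.669/60) = 2.6595 × 10⁻⁴ s⁻².
N = √(2.6595 × 10⁻⁴) = 0.016308 rad s⁻¹, so T = 2π/N = 385.28 s = 6.4213 min ≈ 6.42 min.
Since Δρ > 0 the layer is stably stratified.

6.42 min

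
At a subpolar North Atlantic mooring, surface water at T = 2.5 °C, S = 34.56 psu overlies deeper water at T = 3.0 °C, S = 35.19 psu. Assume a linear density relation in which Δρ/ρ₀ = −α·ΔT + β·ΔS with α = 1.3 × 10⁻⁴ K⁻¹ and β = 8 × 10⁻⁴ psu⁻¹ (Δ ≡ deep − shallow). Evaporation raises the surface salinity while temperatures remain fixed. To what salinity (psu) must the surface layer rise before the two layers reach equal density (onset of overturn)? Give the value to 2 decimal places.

35.11 psu

Neutral buoyancy requires −α(T_deep − T_surf) + β(S_deep − S_surf′) = 0.
S_surf′ = S_deep − (α/β)·ΔT = 35.19 − (1.3 × 10⁻⁴/8 × 10⁻⁴)·(+0.5) = 35.1088 psu.
Increase required: 35.1088 − 34.56 = 0.5488 psu.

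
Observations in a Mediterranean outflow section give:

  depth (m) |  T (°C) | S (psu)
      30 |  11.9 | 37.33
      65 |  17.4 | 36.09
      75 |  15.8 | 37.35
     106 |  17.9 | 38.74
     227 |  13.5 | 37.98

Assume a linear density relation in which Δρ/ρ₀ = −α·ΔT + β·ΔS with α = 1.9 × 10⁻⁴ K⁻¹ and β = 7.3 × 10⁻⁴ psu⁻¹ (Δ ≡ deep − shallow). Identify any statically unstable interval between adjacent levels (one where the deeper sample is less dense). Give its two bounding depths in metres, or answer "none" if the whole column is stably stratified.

Evaluate Δρ/ρ₀ = −αΔT + βΔS across each adjacent pair:
  30–65 m: −αΔT+βΔS = −(1.9 × 10⁻⁴)(+5.5)+(7.3 × 10⁻⁴)(-1.24) = -2.0 × 10⁻³ → UNSTABLE
  65–75 m: −αΔT+βΔS = −(1.9 × 10⁻⁴)(-1.6)+(7.3 × 10⁻⁴)(+1.26) = 1.2 × 10⁻³ → stable
  75–106 m: −αΔT+βΔS = −(1.9 × 10⁻⁴)(+2.1)+(7.3 × 10⁻⁴)(+1.39) = 6.2 × 10⁻⁴ → stable
  106–227 m: −αΔT+βΔS = −(1.9 × 10⁻⁴)(-4.4)+(7.3 × 10⁻⁴)(-0.76) = 2.8 × 10⁻⁴ → stable
The 30–65 m interval has Δρ < 0: lighter water underlies denser water.

30–65 m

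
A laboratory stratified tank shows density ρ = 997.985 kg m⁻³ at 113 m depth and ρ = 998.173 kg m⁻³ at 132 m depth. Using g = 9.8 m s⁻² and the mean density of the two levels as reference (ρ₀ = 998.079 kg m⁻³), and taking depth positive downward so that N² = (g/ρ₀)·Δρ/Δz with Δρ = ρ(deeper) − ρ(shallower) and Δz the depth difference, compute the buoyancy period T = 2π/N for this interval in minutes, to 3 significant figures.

Δρ = 998.173 − 997.985 = 0.188 kg m⁻³ over Δz = 132 − 113 = 19 m.
N² = (9.8/998.079) × (0.188/19) = 9.7155 × 10⁻⁵ s⁻².
N = √(9.7155 × 10⁻⁵) = 9.8567 × 10⁻³ rad s⁻¹, so T = 2π/N = 637.45 s = 10.624 min ≈ 10.6 min.
N² > 0, so the interval is statically stable.

10.6 min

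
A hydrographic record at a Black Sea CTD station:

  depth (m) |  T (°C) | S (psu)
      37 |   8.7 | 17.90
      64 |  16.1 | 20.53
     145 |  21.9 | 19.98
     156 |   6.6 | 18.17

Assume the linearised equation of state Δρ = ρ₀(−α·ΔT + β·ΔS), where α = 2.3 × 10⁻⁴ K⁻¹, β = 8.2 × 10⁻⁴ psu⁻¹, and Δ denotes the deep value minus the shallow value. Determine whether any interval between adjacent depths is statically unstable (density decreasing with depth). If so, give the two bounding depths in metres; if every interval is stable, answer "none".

64–145 m

Evaluate Δρ/ρ₀ = −αΔT + βΔS across each adjacent pair:
  37–64 m: −αΔT+βΔS = −(2.3 × 10⁻⁴)(+7.4)+(8.2 × 10⁻⁴)(+2.63) = 4.5 × 10⁻⁴ → stable
  64–145 m: −αΔT+βΔS = −(2.3 × 10⁻⁴)(+5.8)+(8.2 × 10⁻⁴)(-0.55) = -1.8 × 10⁻³ → UNSTABLE
  145–156 m: −αΔT+βΔS = −(2.3 × 10⁻⁴)(-15.3)+(8.2 × 10⁻⁴)(-1.81) = 2.0 × 10⁻³ → stable
The 64–145 m interval has Δρ < 0: lighter water underlies denser water.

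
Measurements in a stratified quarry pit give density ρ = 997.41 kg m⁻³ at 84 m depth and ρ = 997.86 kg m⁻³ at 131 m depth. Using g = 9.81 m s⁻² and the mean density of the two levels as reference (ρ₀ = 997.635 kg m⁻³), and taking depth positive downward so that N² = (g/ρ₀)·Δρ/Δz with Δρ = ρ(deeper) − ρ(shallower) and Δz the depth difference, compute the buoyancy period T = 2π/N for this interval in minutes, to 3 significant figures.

10.8 min

Δρ = 997.86 − 997.41 = 0.45 kg m⁻³ over Δz = 131 − 84 = 47 m.
N² = (9.81/997.635) × (0.45/47) = 9.4148 × 10⁻⁵ s⁻².
N = √(9.4148 × 10⁻⁵) = 9.7030 × 10⁻³ rad s⁻¹, so T = 2π/N = 647.55 s = 10.792 min ≈ 10.8 min.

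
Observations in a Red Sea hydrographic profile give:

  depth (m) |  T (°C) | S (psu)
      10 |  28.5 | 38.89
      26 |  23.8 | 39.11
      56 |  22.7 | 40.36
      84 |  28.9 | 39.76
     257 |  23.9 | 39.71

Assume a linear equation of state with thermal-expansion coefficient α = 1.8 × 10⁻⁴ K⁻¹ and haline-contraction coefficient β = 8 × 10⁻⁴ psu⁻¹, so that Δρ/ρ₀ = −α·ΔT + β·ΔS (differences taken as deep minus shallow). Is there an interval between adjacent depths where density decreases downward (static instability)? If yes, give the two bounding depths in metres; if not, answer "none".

56–84 m

Evaluate Δρ/ρ₀ = −αΔT + βΔS across each adjacent pair:
  10–26 m: −αΔT+βΔS = −(1.8 × 10⁻⁴)(-4.7)+(8 × 10⁻⁴)(+0.22) = 1.0 × 10⁻³ → stable
  26–56 m: −αΔT+βΔS = −(1.8 × 10⁻⁴)(-1.1)+(8 × 10⁻⁴)(+1.25) = 1.2 × 10⁻³ → stable
  56–84 m: −αΔT+βΔS = −(1.8 × 10⁻⁴)(+6.2)+(8 × 10⁻⁴)(-0.60) = -1.6 × 10⁻³ → UNSTABLE
  84–257 m: −αΔT+βΔS = −(1.8 × 10⁻⁴)(-5.0)+(8 × 10⁻⁴)(-0.05) = 8.6 × 10⁻⁴ → stable
The 56–84 m interval has Δρ < 0: lighter water underlies denser water.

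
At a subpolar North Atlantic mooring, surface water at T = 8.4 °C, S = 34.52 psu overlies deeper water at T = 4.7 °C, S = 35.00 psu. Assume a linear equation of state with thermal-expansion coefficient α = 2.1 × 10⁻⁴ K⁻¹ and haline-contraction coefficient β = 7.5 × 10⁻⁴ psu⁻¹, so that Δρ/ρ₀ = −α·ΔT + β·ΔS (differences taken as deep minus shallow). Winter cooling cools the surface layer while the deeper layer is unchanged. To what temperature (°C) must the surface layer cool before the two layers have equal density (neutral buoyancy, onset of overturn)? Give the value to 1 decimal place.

3.0 °C

Neutral buoyancy requires Δρ = 0, i.e. −α(T_deep − T_surf′) + β(S_deep − S_surf) = 0.
T_surf′ = T_deep − (β/α)·ΔS = 4.7 − (7.5 × 10⁻⁴/2.1 × 10⁻⁴)·(+0.48) = 2.986 °C.
Cooling required: 8.4 − (2.986) = 5.414 °C.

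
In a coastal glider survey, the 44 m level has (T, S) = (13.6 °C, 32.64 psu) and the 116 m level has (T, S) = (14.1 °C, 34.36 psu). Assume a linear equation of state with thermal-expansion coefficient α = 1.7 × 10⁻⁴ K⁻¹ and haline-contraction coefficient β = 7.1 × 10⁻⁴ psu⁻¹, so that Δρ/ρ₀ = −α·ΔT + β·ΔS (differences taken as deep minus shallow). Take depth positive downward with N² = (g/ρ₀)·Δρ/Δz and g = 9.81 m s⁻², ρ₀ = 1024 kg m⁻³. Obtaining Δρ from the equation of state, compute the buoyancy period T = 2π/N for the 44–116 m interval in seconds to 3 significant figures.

505 s

ΔT = +0.5 K, ΔS = +1.72 psu (deep − shallow).
Δρ/ρ₀ = −αΔT + βΔS = -8.50 × 10⁻⁵ + 1.2212 × 10⁻³ = 1.1362 × 10⁻³, so Δρ ≈ 1.163 kg m⁻³.
N² = (g/ρ₀)·Δρ/Δz = g·(Δρ/ρ₀)/Δz = 9.81 × 1.1362 × 10⁻³ / 72 = 1.5481 × 10⁻⁴ s⁻².
N = √(1.5481 × 10⁻⁴) = 0.012442 rad s⁻¹ → T = 2π/N = 505.00 s ≈ 505 s.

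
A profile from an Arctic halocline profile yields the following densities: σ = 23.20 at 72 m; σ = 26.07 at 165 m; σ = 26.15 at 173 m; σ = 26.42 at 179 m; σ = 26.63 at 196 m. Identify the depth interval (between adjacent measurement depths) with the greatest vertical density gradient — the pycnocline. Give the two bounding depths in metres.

Compute the density gradient over each adjacent pair:
  72–165 m: Δρ/Δz = 2.87/93 = 0.031 kg m⁻⁴
  165–173 m: Δρ/Δz = 0.08/8 = 0.010 kg m⁻⁴
  173–179 m: Δρ/Δz = 0.27/6 = 0.045 kg m⁻⁴
  179–196 m: Δρ/Δz = 0.21/17 = 0.012 kg m⁻⁴
The largest gradient is in the 173–179 m interval — the pycnocline.

173–179 m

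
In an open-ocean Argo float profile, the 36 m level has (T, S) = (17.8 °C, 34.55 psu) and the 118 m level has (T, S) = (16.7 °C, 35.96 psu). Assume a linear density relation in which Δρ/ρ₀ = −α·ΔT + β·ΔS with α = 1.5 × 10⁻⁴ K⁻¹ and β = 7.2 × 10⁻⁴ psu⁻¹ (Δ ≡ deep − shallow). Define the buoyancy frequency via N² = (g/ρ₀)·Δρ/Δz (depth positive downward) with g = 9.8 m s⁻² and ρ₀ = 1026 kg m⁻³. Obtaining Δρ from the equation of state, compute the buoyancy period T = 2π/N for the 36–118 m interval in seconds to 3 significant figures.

ΔT = -1.1 K, ΔS = +1.41 psu (deep − shallow).
Δρ/ρ₀ = −αΔT + βΔS = 1.65 × 10⁻⁴ + 1.0152 × 10⁻³ = 1.1802 × 10⁻³, so Δρ ≈ 1.211 kg m⁻³.
N² = (g/ρ₀)·Δρ/Δz = g·(Δρ/ρ₀)/Δz = 9.8 × 1.1802 × 10⁻³ / 82 = 1.4105 × 10⁻⁴ s⁻².
N = √(1.4105 × 10⁻⁴) = 0.011876 rad s⁻¹ → T = 2π/N = 529.07 s ≈ 529 s.

529 s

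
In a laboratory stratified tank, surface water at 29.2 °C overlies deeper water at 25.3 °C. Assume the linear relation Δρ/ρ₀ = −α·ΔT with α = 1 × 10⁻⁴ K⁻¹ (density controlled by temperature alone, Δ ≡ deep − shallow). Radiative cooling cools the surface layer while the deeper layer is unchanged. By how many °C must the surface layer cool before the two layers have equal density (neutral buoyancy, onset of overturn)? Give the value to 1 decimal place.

3.9 °C

With temperature the only control, equal density requires T_surf′ = T_deep.
T_surf′ = 25.3 °C.
Cooling required: 29.2 − 25.3 = 3.9 °C.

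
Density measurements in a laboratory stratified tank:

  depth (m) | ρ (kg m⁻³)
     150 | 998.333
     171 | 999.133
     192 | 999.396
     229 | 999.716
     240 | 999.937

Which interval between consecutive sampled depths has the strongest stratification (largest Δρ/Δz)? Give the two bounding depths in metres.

150–171 m

Compute the density gradient over each adjacent pair:
  150–171 m: Δρ/Δz = 0.800/21 = 0.038 kg m⁻⁴
  171–192 m: Δρ/Δz = 0.263/21 = 0.013 kg m⁻⁴
  192–229 m: Δρ/Δz = 0.320/37 = 8.6 × 10⁻³ kg m⁻⁴
  229–240 m: Δρ/Δz = 0.221/11 = 0.020 kg m⁻⁴
The largest gradient is in the 150–171 m interval — the pycnocline.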